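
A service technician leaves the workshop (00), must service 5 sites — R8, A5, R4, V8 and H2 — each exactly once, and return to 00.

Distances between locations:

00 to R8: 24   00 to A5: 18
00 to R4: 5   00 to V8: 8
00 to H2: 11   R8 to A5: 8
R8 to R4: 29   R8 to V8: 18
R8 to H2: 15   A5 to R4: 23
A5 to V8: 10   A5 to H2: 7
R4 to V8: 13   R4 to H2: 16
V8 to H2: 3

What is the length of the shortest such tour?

00-R8-A5-R4-V8-H2-00: 24+8+23+13+3+11 = 82
00-R8-A5-R4-H2-V8-00: 24+8+23+16+3+8 = 82
00-R8-A5-V8-R4-H2-00: 24+8+10+13+16+11 = 82
00-R8-A5-V8-H2-R4-00: 24+8+10+3+16+5 = 66
00-R8-A5-H2-R4-V8-00: 24+8+7+16+13+8 = 76
00-R8-A5-H2-V8-R4-00: 24+8+7+3+13+5 = 60
00-R8-R4-A5-V8-H2-00: 24+29+23+10+3+11 = 100
00-R8-R4-A5-H2-V8-00: 24+29+23+7+3+8 = 94
00-R8-R4-V8-A5-H2-00: 24+29+13+10+7+11 = 94
00-R8-R4-V8-H2-A5-00: 24+29+13+3+7+18 = 94
00-R8-R4-H2-A5-V8-00: 24+29+16+7+10+8 = 94
00-R8-R4-H2-V8-A5-00: 24+29+16+3+10+18 = 100
00-R8-V8-A5-R4-H2-00: 24+18+10+23+16+11 = 102
00-R8-V8-A5-H2-R4-00: 24+18+10+7+16+5 = 80
… (46 more)
The minimum is 60.
One optimal route: 00 → R8 → A5 → H2 → V8 → R4 → 00 (or its reverse).

Shortest round trip = 60.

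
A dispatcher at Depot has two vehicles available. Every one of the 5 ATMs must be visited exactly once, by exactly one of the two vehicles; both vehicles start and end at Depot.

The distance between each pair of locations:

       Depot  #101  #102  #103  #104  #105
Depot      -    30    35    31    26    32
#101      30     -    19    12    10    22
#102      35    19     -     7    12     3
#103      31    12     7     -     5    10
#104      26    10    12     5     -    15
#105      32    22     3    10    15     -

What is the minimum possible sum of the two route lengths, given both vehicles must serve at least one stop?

133 — the smallest possible combined total.

Try each way of splitting the stops between the two vehicles (each non-empty) and, for each split, find the best tour for each vehicle:
  {#101} + {#102, #103, #104, #105}: 60 + 73 = 133
  {#102} + {#101, #103, #104, #105}: 70 + 87 = 157
  {#101, #102} + {#103, #104, #105}: 84 + 73 = 157
  {#103} + {#101, #102, #104, #105}: 62 + 87 = 149
  {#101, #103} + {#102, #104, #105}: 73 + 73 = 146
  {#102, #103} + {#101, #104, #105}: 73 + 87 = 160
  … (15 splits in total)
Best: vehicle 1 Depot → #101 → Depot = 60; vehicle 2 Depot → #104 → #103 → #102 → #105 → Depot = 73; combined 133.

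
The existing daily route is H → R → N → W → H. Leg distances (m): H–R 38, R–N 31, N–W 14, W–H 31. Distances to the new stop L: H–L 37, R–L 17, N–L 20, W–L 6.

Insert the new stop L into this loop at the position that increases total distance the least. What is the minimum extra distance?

Insertion cost between consecutive stops i–j is d(i,L) + d(L,j) − d(i,j):
  between H and R: 37 + 17 − 38 = 16
  between R and N: 17 + 20 − 31 = 6
  between N and W: 20 + 6 − 14 = 12
  between W and H: 6 + 37 − 31 = 12
Cheapest insertion is between R and N, adding 6.
New total = 114 + 6 = 120.

Minimum extra distance: 6 m, inserting L between R and N.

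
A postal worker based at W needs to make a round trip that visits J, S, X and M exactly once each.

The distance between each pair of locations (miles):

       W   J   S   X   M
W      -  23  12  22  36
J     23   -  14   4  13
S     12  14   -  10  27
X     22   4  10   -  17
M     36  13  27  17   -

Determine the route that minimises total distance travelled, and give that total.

With 4 stops there are 4!/2 = 12 distinct round trips (a route and its reverse cost the same).
W-J-S-X-M-W: 23+14+10+17+36 = 100
W-J-S-M-X-W: 23+14+27+17+22 = 103
W-J-X-S-M-W: 23+4+10+27+36 = 100
W-J-X-M-S-W: 23+4+17+27+12 = 83
W-J-M-S-X-W: 23+13+27+10+22 = 95
W-J-M-X-S-W: 23+13+17+10+12 = 75
W-S-J-X-M-W: 12+14+4+17+36 = 83
W-S-J-M-X-W: 12+14+13+17+22 = 78
W-S-X-J-M-W: 12+10+4+13+36 = 75
W-S-M-J-X-W: 12+27+13+4+22 = 78
W-X-J-S-M-W: 22+4+14+27+36 = 103
W-X-S-J-M-W: 22+10+14+13+36 = 95
The minimum is 75.
One optimal route: W → J → M → X → S → W (or its reverse).

Shortest round trip = 75 miles.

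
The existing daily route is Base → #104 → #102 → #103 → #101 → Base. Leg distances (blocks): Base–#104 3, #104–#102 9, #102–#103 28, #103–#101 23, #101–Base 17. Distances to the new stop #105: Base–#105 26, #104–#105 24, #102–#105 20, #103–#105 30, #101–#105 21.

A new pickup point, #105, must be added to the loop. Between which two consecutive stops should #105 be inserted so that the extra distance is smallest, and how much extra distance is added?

Minimum extra distance: 22 blocks, inserting #105 between #102 and #103.

Insertion cost between consecutive stops i–j is d(i,#105) + d(#105,j) − d(i,j):
  between Base and #104: 26 + 24 − 3 = 47
  between #104 and #102: 24 + 20 − 9 = 35
  between #102 and #103: 20 + 30 − 28 = 22
  between #103 and #101: 30 + 21 − 23 = 28
  between #101 and Base: 21 + 26 − 17 = 30
Cheapest insertion is between #102 and #103, adding 22.
New total = 80 + 22 = 102.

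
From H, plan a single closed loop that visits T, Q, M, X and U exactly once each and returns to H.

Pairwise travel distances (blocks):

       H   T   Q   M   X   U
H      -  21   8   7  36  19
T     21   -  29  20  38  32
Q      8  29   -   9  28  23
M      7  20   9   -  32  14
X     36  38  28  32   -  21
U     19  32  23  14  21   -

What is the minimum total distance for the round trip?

There are 60 distinct closed tours to check (reversals are equivalent).
H → T → Q → M → X → U → H: 21+29+9+32+21+19 = 131
H → T → Q → M → U → X → H: 21+29+9+14+21+36 = 130
H → T → Q → X → M → U → H: 21+29+28+32+14+19 = 143
H → T → Q → X → U → M → H: 21+29+28+21+14+7 = 120
H → T → Q → U → M → X → H: 21+29+23+14+32+36 = 155
H → T → Q → U → X → M → H: 21+29+23+21+32+7 = 133
H → T → M → Q → X → U → H: 21+20+9+28+21+19 = 118
H → T → M → Q → U → X → H: 21+20+9+23+21+36 = 130
H → T → M → X → Q → U → H: 21+20+32+28+23+19 = 143
H → T → M → X → U → Q → H: 21+20+32+21+23+8 = 125
H → T → M → U → Q → X → H: 21+20+14+23+28+36 = 142
H → T → M → U → X → Q → H: 21+20+14+21+28+8 = 112
H → T → X → Q → M → U → H: 21+38+28+9+14+19 = 129
H → T → X → Q → U → M → H: 21+38+28+23+14+7 = 131
… (46 more)
H → T → X → U → M → Q → H: 21+38+21+14+9+8 = 111  ← best
The minimum is 111.
One optimal route: H → T → X → U → M → Q → H (or its reverse).

111 blocks — the shortest possible round trip.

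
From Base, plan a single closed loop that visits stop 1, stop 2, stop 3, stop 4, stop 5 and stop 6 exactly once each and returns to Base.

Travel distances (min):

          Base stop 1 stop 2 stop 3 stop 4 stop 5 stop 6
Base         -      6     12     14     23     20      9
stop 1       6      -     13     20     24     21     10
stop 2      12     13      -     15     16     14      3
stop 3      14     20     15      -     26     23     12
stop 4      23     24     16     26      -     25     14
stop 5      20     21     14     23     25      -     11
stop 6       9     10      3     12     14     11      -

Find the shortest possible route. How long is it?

97 min — the shortest possible round trip.

With 6 stops there are 6!/2 = 360 distinct round trips (a route and its reverse cost the same).
Base - stop 1 - stop 2 - stop 3 - stop 4 - stop 5 - stop 6 - Base: 6+13+15+26+25+11+9 = 105
Base - stop 1 - stop 2 - stop 3 - stop 4 - stop 6 - stop 5 - Base: 6+13+15+26+14+11+20 = 105
Base - stop 1 - stop 2 - stop 3 - stop 5 - stop 4 - stop 6 - Base: 6+13+15+23+25+14+9 = 105
Base - stop 1 - stop 2 - stop 3 - stop 5 - stop 6 - stop 4 - Base: 6+13+15+23+11+14+23 = 105
Base - stop 1 - stop 2 - stop 3 - stop 6 - stop 4 - stop 5 - Base: 6+13+15+12+14+25+20 = 105
Base - stop 1 - stop 2 - stop 3 - stop 6 - stop 5 - stop 4 - Base: 6+13+15+12+11+25+23 = 105
Base - stop 1 - stop 2 - stop 4 - stop 3 - stop 5 - stop 6 - Base: 6+13+16+26+23+11+9 = 104
Base - stop 1 - stop 2 - stop 4 - stop 3 - stop 6 - stop 5 - Base: 6+13+16+26+12+11+20 = 104
… (352 more)
Base - stop 1 - stop 2 - stop 4 - stop 5 - stop 6 - stop 3 - Base: 6+13+16+25+11+12+14 = 97  ← best
The minimum is 97.
One optimal route: Base → stop 1 → stop 2 → stop 4 → stop 5 → stop 6 → stop 3 → Base (or its reverse).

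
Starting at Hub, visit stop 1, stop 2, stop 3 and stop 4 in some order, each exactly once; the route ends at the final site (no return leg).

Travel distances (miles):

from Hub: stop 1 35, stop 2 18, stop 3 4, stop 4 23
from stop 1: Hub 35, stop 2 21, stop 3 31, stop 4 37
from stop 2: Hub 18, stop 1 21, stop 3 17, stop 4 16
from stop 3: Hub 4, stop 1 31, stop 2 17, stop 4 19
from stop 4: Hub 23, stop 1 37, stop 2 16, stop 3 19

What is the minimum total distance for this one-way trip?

There are 4! = 24 possible orderings.
Hub → stop 1 → stop 2 → stop 3 → stop 4: 35+21+17+19 = 92
Hub → stop 1 → stop 2 → stop 4 → stop 3: 35+21+16+19 = 91
Hub → stop 1 → stop 3 → stop 2 → stop 4: 35+31+17+16 = 99
Hub → stop 1 → stop 3 → stop 4 → stop 2: 35+31+19+16 = 101
Hub → stop 1 → stop 4 → stop 2 → stop 3: 35+37+16+17 = 105
Hub → stop 1 → stop 4 → stop 3 → stop 2: 35+37+19+17 = 108
Hub → stop 2 → stop 1 → stop 3 → stop 4: 18+21+31+19 = 89
Hub → stop 2 → stop 1 → stop 4 → stop 3: 18+21+37+19 = 95
Hub → stop 2 → stop 3 → stop 1 → stop 4: 18+17+31+37 = 103
Hub → stop 2 → stop 3 → stop 4 → stop 1: 18+17+19+37 = 91
Hub → stop 2 → stop 4 → stop 1 → stop 3: 18+16+37+31 = 102
Hub → stop 2 → stop 4 → stop 3 → stop 1: 18+16+19+31 = 84
Hub → stop 3 → stop 1 → stop 2 → stop 4: 4+31+21+16 = 72
Hub → stop 3 → stop 1 → stop 4 → stop 2: 4+31+37+16 = 88
… (10 more)
Hub → stop 3 → stop 4 → stop 2 → stop 1: 4+19+16+21 = 60  ← best
The minimum is 60.
One shortest path: Hub → stop 3 → stop 4 → stop 2 → stop 1.

Minimum one-way distance = 60 miles.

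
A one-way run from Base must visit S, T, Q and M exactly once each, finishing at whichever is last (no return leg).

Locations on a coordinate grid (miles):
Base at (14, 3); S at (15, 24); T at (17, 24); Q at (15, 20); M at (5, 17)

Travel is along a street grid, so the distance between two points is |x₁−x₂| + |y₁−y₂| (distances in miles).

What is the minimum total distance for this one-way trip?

There are 4! = 24 possible orderings.
Base - S - T - Q - M: 22+2+6+13 = 43
Base - S - T - M - Q: 22+2+19+13 = 56
Base - S - Q - T - M: 22+4+6+19 = 51
Base - S - Q - M - T: 22+4+13+19 = 58
Base - S - M - T - Q: 22+17+19+6 = 64
Base - S - M - Q - T: 22+17+13+6 = 58
Base - T - S - Q - M: 24+2+4+13 = 43
Base - T - S - M - Q: 24+2+17+13 = 56
Base - T - Q - S - M: 24+6+4+17 = 51
Base - T - Q - M - S: 24+6+13+17 = 60
Base - T - M - S - Q: 24+19+17+4 = 64
Base - T - M - Q - S: 24+19+13+4 = 60
Base - Q - S - T - M: 18+4+2+19 = 43
Base - Q - S - M - T: 18+4+17+19 = 58
… (10 more)
Base - M - Q - S - T: 23+13+4+2 = 42  ← best
The minimum is 42.
One shortest path: Base → M → Q → S → T.

Shortest open route: 42 miles.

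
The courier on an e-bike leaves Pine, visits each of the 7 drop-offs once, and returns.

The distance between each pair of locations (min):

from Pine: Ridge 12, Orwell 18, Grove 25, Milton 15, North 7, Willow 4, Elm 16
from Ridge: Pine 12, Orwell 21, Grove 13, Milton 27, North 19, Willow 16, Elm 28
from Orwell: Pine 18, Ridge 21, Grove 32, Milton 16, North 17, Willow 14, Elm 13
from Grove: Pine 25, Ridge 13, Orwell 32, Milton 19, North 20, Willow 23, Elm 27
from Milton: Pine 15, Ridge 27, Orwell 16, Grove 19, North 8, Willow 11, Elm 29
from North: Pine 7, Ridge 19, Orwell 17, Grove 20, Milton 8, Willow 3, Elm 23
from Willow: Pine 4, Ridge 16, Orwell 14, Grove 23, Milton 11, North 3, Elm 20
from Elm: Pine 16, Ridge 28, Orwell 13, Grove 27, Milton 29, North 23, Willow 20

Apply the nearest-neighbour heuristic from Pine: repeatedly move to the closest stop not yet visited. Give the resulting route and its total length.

Nearest-neighbour total = 96 min; route Pine → Willow → North → Milton → Orwell → Elm → Grove → Ridge → Pine.

Pine → [Willow:4 / North:7 / Ridge:12 / Milton:15 / Elm:16 / Orwell:18 / Grove:25] → Willow (4)
Willow → [North:3 / Milton:11 / Orwell:14 / Ridge:16 / Elm:20 / Grove:23] → North (3)
North → [Milton:8 / Orwell:17 / Ridge:19 / Grove:20 / Elm:23] → Milton (8)
Milton → [Orwell:16 / Grove:19 / Ridge:27 / Elm:29] → Orwell (16)
Orwell → [Elm:13 / Ridge:21 / Grove:32] → Elm (13)
Elm → [Grove:27 / Ridge:28] → Grove (27)
Grove → [Ridge:13] → Ridge (13)
Return Ridge→Pine: 12.
Total = 4 + 3 + 8 + 16 + 13 + 27 + 13 + 12 = 96.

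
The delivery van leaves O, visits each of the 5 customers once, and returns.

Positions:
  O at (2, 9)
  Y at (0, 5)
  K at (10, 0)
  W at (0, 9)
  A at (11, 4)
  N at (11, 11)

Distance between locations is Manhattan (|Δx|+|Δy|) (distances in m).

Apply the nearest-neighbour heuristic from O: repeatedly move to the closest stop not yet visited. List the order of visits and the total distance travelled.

O → [W:2 / Y:6 / N:11 / A:14 / K:17] → W (2)
W → [Y:4 / N:13 / A:16 / K:19] → Y (4)
Y → [A:12 / K:15 / N:17] → A (12)
A → [K:5 / N:7] → K (5)
K → [N:12] → N (12)
Return N→O: 11.
Total = 2 + 4 + 12 + 5 + 12 + 11 = 46.

46 m along O → W → Y → A → K → N → O.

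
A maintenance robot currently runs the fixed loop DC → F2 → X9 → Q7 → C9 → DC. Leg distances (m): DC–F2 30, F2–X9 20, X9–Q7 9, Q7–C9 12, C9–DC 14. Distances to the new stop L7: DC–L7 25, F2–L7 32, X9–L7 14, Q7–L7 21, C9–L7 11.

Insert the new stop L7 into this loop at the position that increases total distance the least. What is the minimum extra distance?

Insertion cost between consecutive stops i–j is d(i,L7) + d(L7,j) − d(i,j):
  between DC and F2: 25 + 32 − 30 = 27
  between F2 and X9: 32 + 14 − 20 = 26
  between X9 and Q7: 14 + 21 − 9 = 26
  between Q7 and C9: 21 + 11 − 12 = 20
  between C9 and DC: 11 + 25 − 14 = 22
Cheapest insertion is between Q7 and C9, adding 20.
New total = 85 + 20 = 105.

Adding 20 m by placing L7 on the Q7–C9 leg.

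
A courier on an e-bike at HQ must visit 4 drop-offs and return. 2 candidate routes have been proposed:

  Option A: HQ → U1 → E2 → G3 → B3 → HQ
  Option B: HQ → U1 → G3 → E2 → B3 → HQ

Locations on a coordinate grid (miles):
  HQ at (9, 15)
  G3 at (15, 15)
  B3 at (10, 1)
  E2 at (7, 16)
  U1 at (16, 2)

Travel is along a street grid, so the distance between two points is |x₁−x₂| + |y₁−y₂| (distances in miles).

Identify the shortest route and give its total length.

Shortest is Option B, total 76 miles.

Option A: 20 + 23 + 9 + 19 + 15 = 86
Option B: 20 + 14 + 9 + 18 + 15 = 76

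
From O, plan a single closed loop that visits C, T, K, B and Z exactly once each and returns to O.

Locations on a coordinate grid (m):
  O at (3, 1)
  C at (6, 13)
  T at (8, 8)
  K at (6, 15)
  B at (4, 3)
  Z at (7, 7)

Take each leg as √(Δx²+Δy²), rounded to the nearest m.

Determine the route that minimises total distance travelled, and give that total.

With 5 stops there are 5!/2 = 60 distinct round trips (a route and its reverse cost the same).
O-C-T-K-B-Z-O: 12+5+7+12+5+7 = 48
O-C-T-K-Z-B-O: 12+5+7+8+5+2 = 39
O-C-T-B-K-Z-O: 12+5+6+12+8+7 = 50
O-C-T-B-Z-K-O: 12+5+6+5+8+14 = 50
O-C-T-Z-K-B-O: 12+5+1+8+12+2 = 40
O-C-T-Z-B-K-O: 12+5+1+5+12+14 = 49
O-C-K-T-B-Z-O: 12+2+7+6+5+7 = 39
O-C-K-T-Z-B-O: 12+2+7+1+5+2 = 29
O-C-K-B-T-Z-O: 12+2+12+6+1+7 = 40
O-C-K-B-Z-T-O: 12+2+12+5+1+9 = 41
O-C-K-Z-T-B-O: 12+2+8+1+6+2 = 31
O-C-K-Z-B-T-O: 12+2+8+5+6+9 = 42
O-C-B-T-K-Z-O: 12+10+6+7+8+7 = 50
O-C-B-T-Z-K-O: 12+10+6+1+8+14 = 51
… (46 more)
The minimum is 29.
One optimal route: O → C → K → T → Z → B → O (or its reverse).

Minimum total distance: 29 m.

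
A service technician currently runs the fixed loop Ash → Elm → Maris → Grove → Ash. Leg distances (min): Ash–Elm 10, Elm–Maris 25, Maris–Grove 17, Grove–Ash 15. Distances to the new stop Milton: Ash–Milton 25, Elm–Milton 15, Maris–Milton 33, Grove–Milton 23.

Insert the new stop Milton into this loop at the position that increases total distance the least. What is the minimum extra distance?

Minimum extra distance: 23 min, inserting Milton between Elm and Maris.

Insertion cost between consecutive stops i–j is d(i,Milton) + d(Milton,j) − d(i,j):
  between Ash and Elm: 25 + 15 − 10 = 30
  between Elm and Maris: 15 + 33 − 25 = 23
  between Maris and Grove: 33 + 23 − 17 = 39
  between Grove and Ash: 23 + 25 − 15 = 33
Cheapest insertion is between Elm and Maris, adding 23.
New total = 67 + 23 = 90.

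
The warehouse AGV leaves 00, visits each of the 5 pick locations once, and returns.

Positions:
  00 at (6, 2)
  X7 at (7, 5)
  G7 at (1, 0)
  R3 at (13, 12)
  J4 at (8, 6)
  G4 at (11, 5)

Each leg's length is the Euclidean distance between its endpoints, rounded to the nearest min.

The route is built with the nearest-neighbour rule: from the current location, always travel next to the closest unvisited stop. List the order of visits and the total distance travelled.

At 00 the remaining stops are X7 3, J4 4, G7 5, G4 6, R3 12; go to X7.
At X7 the remaining stops are J4 1, G4 4, G7 8, R3 9; go to J4.
At J4 the remaining stops are G4 3, R3 8, G7 9; go to G4.
At G4 the remaining stops are R3 7, G7 11; go to R3.
At R3 the remaining stops are G7 17; go to G7.
Return G7→00: 5.
Total = 3 + 1 + 3 + 7 + 17 + 5 = 36.

36 min along 00 → X7 → J4 → G4 → R3 → G7 → 00.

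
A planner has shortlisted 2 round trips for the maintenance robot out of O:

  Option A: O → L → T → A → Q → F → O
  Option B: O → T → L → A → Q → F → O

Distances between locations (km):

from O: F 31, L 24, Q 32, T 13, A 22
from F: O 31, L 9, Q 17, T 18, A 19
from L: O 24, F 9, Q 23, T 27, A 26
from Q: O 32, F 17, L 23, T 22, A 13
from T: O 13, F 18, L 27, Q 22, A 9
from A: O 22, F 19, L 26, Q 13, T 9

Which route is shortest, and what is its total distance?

Shortest is Option A, total 121 km.

Option A: 24 + 27 + 9 + 13 + 17 + 31 = 121
Option B: 13 + 27 + 26 + 13 + 17 + 31 = 127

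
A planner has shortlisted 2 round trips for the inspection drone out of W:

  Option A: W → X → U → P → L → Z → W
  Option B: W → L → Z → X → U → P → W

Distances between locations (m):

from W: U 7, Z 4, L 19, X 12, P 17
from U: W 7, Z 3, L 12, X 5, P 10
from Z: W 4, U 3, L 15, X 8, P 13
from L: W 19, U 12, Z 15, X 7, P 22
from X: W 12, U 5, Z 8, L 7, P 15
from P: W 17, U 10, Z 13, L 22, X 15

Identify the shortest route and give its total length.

Shortest is Option A, total 68 m.

Option A: 12 + 5 + 10 + 22 + 15 + 4 = 68
Option B: 19 + 15 + 8 + 5 + 10 + 17 = 74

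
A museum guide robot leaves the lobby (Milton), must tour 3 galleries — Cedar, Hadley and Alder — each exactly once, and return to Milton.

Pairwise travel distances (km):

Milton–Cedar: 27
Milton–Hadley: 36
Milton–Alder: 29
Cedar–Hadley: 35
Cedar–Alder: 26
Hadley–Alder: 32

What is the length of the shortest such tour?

121 km — the shortest possible round trip.

Milton → Cedar → Hadley → Alder → Milton: 27+35+32+29 = 123
Milton → Cedar → Alder → Hadley → Milton: 27+26+32+36 = 121
Milton → Hadley → Cedar → Alder → Milton: 36+35+26+29 = 126
The minimum is 121.
One optimal route: Milton → Cedar → Alder → Hadley → Milton (or its reverse).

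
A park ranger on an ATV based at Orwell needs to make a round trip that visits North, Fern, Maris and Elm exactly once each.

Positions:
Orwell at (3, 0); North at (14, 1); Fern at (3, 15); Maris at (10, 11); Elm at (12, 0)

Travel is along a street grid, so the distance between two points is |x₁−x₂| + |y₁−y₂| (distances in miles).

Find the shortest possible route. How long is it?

There are 12 distinct closed tours to check (reversals are equivalent).
Orwell → North → Fern → Maris → Elm → Orwell: 12+25+11+13+9 = 70
Orwell → North → Fern → Elm → Maris → Orwell: 12+25+24+13+18 = 92
Orwell → North → Maris → Fern → Elm → Orwell: 12+14+11+24+9 = 70
Orwell → North → Maris → Elm → Fern → Orwell: 12+14+13+24+15 = 78
Orwell → North → Elm → Fern → Maris → Orwell: 12+3+24+11+18 = 68
Orwell → North → Elm → Maris → Fern → Orwell: 12+3+13+11+15 = 54
Orwell → Fern → North → Maris → Elm → Orwell: 15+25+14+13+9 = 76
Orwell → Fern → North → Elm → Maris → Orwell: 15+25+3+13+18 = 74
Orwell → Fern → Maris → North → Elm → Orwell: 15+11+14+3+9 = 52
Orwell → Fern → Elm → North → Maris → Orwell: 15+24+3+14+18 = 74
Orwell → Maris → North → Fern → Elm → Orwell: 18+14+25+24+9 = 90
Orwell → Maris → Fern → North → Elm → Orwell: 18+11+25+3+9 = 66
The minimum is 52.
One optimal route: Orwell → Fern → Maris → North → Elm → Orwell (or its reverse).

Shortest round trip = 52 miles.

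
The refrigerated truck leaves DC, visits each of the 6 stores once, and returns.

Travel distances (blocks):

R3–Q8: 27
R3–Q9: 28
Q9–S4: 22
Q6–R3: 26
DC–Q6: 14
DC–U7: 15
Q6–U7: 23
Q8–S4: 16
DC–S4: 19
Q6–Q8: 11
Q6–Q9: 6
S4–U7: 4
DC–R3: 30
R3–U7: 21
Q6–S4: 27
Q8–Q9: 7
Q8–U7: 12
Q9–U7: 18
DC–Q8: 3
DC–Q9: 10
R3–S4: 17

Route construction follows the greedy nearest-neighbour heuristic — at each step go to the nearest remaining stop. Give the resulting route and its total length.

Nearest-neighbour total = 90 blocks; route DC → Q8 → Q9 → Q6 → U7 → S4 → R3 → DC.

At DC the remaining stops are Q8 3, Q9 10, Q6 14, U7 15, S4 19, R3 30; go to Q8.
At Q8 the remaining stops are Q9 7, Q6 11, U7 12, S4 16, R3 27; go to Q9.
At Q9 the remaining stops are Q6 6, U7 18, S4 22, R3 28; go to Q6.
At Q6 the remaining stops are U7 23, R3 26, S4 27; go to U7.
At U7 the remaining stops are S4 4, R3 21; go to S4.
At S4 the remaining stops are R3 17; go to R3.
Return R3→DC: 30.
Total = 3 + 7 + 6 + 23 + 4 + 17 + 30 = 90.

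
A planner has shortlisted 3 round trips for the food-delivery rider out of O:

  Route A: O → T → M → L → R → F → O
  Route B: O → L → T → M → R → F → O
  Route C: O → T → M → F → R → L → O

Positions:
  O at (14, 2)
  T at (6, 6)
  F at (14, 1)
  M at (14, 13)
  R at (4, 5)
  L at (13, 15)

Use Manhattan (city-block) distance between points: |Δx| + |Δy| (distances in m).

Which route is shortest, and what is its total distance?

64 m — Route A is the shortest.

Route A: 12 + 15 + 3 + 19 + 14 + 1 = 64
Route B: 14 + 16 + 15 + 18 + 14 + 1 = 78
Route C: 12 + 15 + 12 + 14 + 19 + 14 = 86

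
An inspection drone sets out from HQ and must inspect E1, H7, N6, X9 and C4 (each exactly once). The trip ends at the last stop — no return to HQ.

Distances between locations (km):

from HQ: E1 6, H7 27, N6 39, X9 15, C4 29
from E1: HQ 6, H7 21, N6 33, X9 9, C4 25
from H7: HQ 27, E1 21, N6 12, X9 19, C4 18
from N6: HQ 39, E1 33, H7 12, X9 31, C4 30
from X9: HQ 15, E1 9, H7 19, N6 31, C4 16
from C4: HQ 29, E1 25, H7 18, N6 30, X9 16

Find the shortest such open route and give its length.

There are 5! = 120 possible orderings.
HQ - E1 - H7 - N6 - X9 - C4: 6+21+12+31+16 = 86
HQ - E1 - H7 - N6 - C4 - X9: 6+21+12+30+16 = 85
HQ - E1 - H7 - X9 - N6 - C4: 6+21+19+31+30 = 107
HQ - E1 - H7 - X9 - C4 - N6: 6+21+19+16+30 = 92
HQ - E1 - H7 - C4 - N6 - X9: 6+21+18+30+31 = 106
HQ - E1 - H7 - C4 - X9 - N6: 6+21+18+16+31 = 92
HQ - E1 - N6 - H7 - X9 - C4: 6+33+12+19+16 = 86
HQ - E1 - N6 - H7 - C4 - X9: 6+33+12+18+16 = 85
HQ - E1 - N6 - X9 - H7 - C4: 6+33+31+19+18 = 107
HQ - E1 - N6 - X9 - C4 - H7: 6+33+31+16+18 = 104
HQ - E1 - N6 - C4 - H7 - X9: 6+33+30+18+19 = 106
HQ - E1 - N6 - C4 - X9 - H7: 6+33+30+16+19 = 104
HQ - E1 - X9 - H7 - N6 - C4: 6+9+19+12+30 = 76
HQ - E1 - X9 - H7 - C4 - N6: 6+9+19+18+30 = 82
… (106 more)
HQ - E1 - X9 - C4 - H7 - N6: 6+9+16+18+12 = 61  ← best
The minimum is 61.
One shortest path: HQ → E1 → X9 → C4 → H7 → N6.

Minimum one-way distance = 61 km.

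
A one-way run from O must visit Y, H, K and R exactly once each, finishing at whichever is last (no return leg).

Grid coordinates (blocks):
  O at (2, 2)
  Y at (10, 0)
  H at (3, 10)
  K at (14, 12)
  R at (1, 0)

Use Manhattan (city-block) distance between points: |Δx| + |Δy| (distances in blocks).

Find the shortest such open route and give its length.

There are 4! = 24 possible orderings.
O → Y → H → K → R: 10+17+13+25 = 65
O → Y → H → R → K: 10+17+12+25 = 64
O → Y → K → H → R: 10+16+13+12 = 51
O → Y → K → R → H: 10+16+25+12 = 63
O → Y → R → H → K: 10+9+12+13 = 44
O → Y → R → K → H: 10+9+25+13 = 57
O → H → Y → K → R: 9+17+16+25 = 67
O → H → Y → R → K: 9+17+9+25 = 60
O → H → K → Y → R: 9+13+16+9 = 47
O → H → K → R → Y: 9+13+25+9 = 56
O → H → R → Y → K: 9+12+9+16 = 46
O → H → R → K → Y: 9+12+25+16 = 62
O → K → Y → H → R: 22+16+17+12 = 67
O → K → Y → R → H: 22+16+9+12 = 59
… (10 more)
O → R → Y → K → H: 3+9+16+13 = 41  ← best
The minimum is 41.
One shortest path: O → R → Y → K → H.

Shortest open route: 41 blocks.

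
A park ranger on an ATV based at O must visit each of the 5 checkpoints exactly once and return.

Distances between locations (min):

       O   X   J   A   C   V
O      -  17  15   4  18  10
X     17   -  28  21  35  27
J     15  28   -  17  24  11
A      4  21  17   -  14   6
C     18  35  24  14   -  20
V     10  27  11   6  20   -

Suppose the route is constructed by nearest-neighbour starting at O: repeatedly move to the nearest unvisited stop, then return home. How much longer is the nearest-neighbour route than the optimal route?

3 min longer than the optimal tour.

From O: A=4, V=10, J=15, X=17, C=18 → choose A (4).
From A: V=6, C=14, J=17, X=21 → choose V (6).
From V: J=11, C=20, X=27 → choose J (11).
From J: C=24, X=28 → choose C (24).
From C: X=35 → choose X (35).
NN route O → A → V → J → C → X → O costs 97.
Optimal: O → X → J → V → A → C → O costs 94 (by enumerating all 60 distinct tours).
Excess = 97 − 94 = 3.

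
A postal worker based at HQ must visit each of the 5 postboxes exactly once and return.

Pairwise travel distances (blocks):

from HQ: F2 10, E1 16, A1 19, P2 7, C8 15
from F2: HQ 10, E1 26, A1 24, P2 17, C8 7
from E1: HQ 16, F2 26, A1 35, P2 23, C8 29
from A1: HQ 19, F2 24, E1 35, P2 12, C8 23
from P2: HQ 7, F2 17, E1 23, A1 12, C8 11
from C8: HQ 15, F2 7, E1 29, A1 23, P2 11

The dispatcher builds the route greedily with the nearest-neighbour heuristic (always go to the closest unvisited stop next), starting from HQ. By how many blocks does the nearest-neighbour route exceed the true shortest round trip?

The nearest-neighbour route is 9 blocks longer than optimal.

HQ: P2=7, F2=10, C8=15, E1=16, A1=19 ⇒ P2
P2: C8=11, A1=12, F2=17, E1=23 ⇒ C8
C8: F2=7, A1=23, E1=29 ⇒ F2
F2: A1=24, E1=26 ⇒ A1
A1: E1=35 ⇒ E1
NN route HQ → P2 → C8 → F2 → A1 → E1 → HQ costs 100.
Optimal: HQ → F2 → C8 → A1 → P2 → E1 → HQ costs 91 (by enumerating all 60 distinct tours).
Excess = 100 − 91 = 9.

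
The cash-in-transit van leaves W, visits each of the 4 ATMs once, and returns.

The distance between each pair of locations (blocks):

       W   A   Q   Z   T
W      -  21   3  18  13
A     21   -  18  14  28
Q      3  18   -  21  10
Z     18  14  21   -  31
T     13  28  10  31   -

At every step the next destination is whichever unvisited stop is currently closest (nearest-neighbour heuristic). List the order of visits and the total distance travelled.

W → [Q:3 / T:13 / Z:18 / A:21] → Q (3)
Q → [T:10 / A:18 / Z:21] → T (10)
T → [A:28 / Z:31] → A (28)
A → [Z:14] → Z (14)
Return Z→W: 18.
Total = 3 + 10 + 28 + 14 + 18 = 73.

Nearest-neighbour total = 73 blocks; route W → Q → T → A → Z → W.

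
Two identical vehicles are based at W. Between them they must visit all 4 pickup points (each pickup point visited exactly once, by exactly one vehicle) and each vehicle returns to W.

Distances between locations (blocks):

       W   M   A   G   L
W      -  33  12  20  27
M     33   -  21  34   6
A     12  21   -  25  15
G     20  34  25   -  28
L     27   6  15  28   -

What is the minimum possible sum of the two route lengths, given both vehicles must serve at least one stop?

106 blocks — the smallest possible combined total.

Try each way of splitting the stops between the two vehicles (each non-empty) and, for each split, find the best tour for each vehicle:
  {M} + {A, G, L}: 66 + 75 = 141
  {A} + {M, G, L}: 24 + 87 = 111
  {M, A} + {G, L}: 66 + 75 = 141
  {G} + {M, A, L}: 40 + 66 = 106
  {M, G} + {A, L}: 87 + 54 = 141
  {A, G} + {M, L}: 57 + 66 = 123
  … (7 splits in total)
Best: vehicle 1 W → G → W = 40; vehicle 2 W → M → L → A → W = 66; combined 106.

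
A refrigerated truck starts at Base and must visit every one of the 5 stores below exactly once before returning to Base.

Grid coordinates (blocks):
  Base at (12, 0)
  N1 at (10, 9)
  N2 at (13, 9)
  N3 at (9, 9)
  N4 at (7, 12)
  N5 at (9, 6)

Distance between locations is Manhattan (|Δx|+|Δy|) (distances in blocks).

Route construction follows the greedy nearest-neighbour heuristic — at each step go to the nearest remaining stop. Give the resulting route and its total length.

Nearest-neighbour total = 42 blocks; route Base → N5 → N3 → N1 → N2 → N4 → Base.

At Base the remaining stops are N5 9, N2 10, N1 11, N3 12, N4 17; go to N5.
At N5 the remaining stops are N3 3, N1 4, N2 7, N4 8; go to N3.
At N3 the remaining stops are N1 1, N2 4, N4 5; go to N1.
At N1 the remaining stops are N2 3, N4 6; go to N2.
At N2 the remaining stops are N4 9; go to N4.
Return N4→Base: 17.
Total = 9 + 3 + 1 + 3 + 9 + 17 = 42.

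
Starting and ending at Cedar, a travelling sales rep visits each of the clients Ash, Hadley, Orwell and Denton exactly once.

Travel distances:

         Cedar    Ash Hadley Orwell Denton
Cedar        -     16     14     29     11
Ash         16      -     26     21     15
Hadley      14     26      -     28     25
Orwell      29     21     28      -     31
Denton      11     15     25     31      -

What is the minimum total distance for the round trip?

With 4 stops there are 4!/2 = 12 distinct round trips (a route and its reverse cost the same).
Cedar - Ash - Hadley - Orwell - Denton - Cedar: 16+26+28+31+11 = 112
Cedar - Ash - Hadley - Denton - Orwell - Cedar: 16+26+25+31+29 = 127
Cedar - Ash - Orwell - Hadley - Denton - Cedar: 16+21+28+25+11 = 101
Cedar - Ash - Orwell - Denton - Hadley - Cedar: 16+21+31+25+14 = 107
Cedar - Ash - Denton - Hadley - Orwell - Cedar: 16+15+25+28+29 = 113
Cedar - Ash - Denton - Orwell - Hadley - Cedar: 16+15+31+28+14 = 104
Cedar - Hadley - Ash - Orwell - Denton - Cedar: 14+26+21+31+11 = 103
Cedar - Hadley - Ash - Denton - Orwell - Cedar: 14+26+15+31+29 = 115
Cedar - Hadley - Orwell - Ash - Denton - Cedar: 14+28+21+15+11 = 89
Cedar - Hadley - Denton - Ash - Orwell - Cedar: 14+25+15+21+29 = 104
Cedar - Orwell - Ash - Hadley - Denton - Cedar: 29+21+26+25+11 = 112
Cedar - Orwell - Hadley - Ash - Denton - Cedar: 29+28+26+15+11 = 109
The minimum is 89.
One optimal route: Cedar → Hadley → Orwell → Ash → Denton → Cedar (or its reverse).

Shortest round trip = 89.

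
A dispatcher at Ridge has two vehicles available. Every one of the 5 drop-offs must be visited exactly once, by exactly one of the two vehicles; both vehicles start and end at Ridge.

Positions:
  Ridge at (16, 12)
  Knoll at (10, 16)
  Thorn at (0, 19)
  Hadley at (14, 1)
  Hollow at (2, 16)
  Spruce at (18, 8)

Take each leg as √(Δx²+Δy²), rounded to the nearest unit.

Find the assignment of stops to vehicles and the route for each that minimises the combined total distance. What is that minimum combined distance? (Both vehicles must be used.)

Check every non-empty split of the stops between the two vehicles; for each half take its own optimal tour:
  {Knoll} + {Thorn, Hadley, Hollow, Spruce}: 14 + 52 = 66
  {Thorn} + {Knoll, Hadley, Hollow, Spruce}: 34 + 46 = 80
  {Knoll, Thorn} + {Hadley, Hollow, Spruce}: 34 + 46 = 80
  {Hadley} + {Knoll, Thorn, Hollow, Spruce}: 22 + 43 = 65
  {Knoll, Hadley} + {Thorn, Hollow, Spruce}: 34 + 43 = 77
  {Thorn, Hadley} + {Knoll, Hollow, Spruce}: 51 + 37 = 88
  … (15 splits in total)
  {Knoll, Thorn, Hollow} + {Hadley, Spruce}: 36 + 23 = 59  ← best
Best: vehicle 1 Ridge → Knoll → Thorn → Hollow → Ridge = 36; vehicle 2 Ridge → Hadley → Spruce → Ridge = 23; combined 59.

Minimum combined distance: 59.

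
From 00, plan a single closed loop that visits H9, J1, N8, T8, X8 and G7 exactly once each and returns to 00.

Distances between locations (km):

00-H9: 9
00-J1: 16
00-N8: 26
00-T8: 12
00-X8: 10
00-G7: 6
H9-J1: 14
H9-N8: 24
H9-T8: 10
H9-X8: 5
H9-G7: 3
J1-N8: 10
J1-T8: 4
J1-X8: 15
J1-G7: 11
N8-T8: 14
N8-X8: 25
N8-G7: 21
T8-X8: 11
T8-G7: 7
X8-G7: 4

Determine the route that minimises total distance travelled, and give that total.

65 km — the shortest possible round trip.

There are 360 distinct closed tours to check (reversals are equivalent).
00 - H9 - J1 - N8 - T8 - X8 - G7 - 00: 9+14+10+14+11+4+6 = 68
00 - H9 - J1 - N8 - T8 - G7 - X8 - 00: 9+14+10+14+7+4+10 = 68
00 - H9 - J1 - N8 - X8 - T8 - G7 - 00: 9+14+10+25+11+7+6 = 82
00 - H9 - J1 - N8 - X8 - G7 - T8 - 00: 9+14+10+25+4+7+12 = 81
00 - H9 - J1 - N8 - G7 - T8 - X8 - 00: 9+14+10+21+7+11+10 = 82
00 - H9 - J1 - N8 - G7 - X8 - T8 - 00: 9+14+10+21+4+11+12 = 81
00 - H9 - J1 - T8 - N8 - X8 - G7 - 00: 9+14+4+14+25+4+6 = 76
00 - H9 - J1 - T8 - N8 - G7 - X8 - 00: 9+14+4+14+21+4+10 = 76
… (352 more)
00 - H9 - X8 - G7 - J1 - N8 - T8 - 00: 9+5+4+11+10+14+12 = 65  ← best
The minimum is 65.
One optimal route: 00 → H9 → X8 → G7 → J1 → N8 → T8 → 00 (or its reverse).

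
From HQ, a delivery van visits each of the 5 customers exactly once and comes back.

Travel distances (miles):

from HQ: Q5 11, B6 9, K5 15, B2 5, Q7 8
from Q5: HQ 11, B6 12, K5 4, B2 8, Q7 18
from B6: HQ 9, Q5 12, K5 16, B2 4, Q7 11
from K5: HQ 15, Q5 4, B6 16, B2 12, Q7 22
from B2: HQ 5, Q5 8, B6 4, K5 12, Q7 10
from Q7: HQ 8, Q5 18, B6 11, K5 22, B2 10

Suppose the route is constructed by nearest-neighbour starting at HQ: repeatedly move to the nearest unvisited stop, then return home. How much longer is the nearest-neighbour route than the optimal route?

HQ: B2=5, Q7=8, B6=9, Q5=11, K5=15 ⇒ B2
B2: B6=4, Q5=8, Q7=10, K5=12 ⇒ B6
B6: Q7=11, Q5=12, K5=16 ⇒ Q7
Q7: Q5=18, K5=22 ⇒ Q5
Q5: K5=4 ⇒ K5
NN route HQ → B2 → B6 → Q7 → Q5 → K5 → HQ costs 57.
Optimal: HQ → Q5 → K5 → B2 → B6 → Q7 → HQ costs 50 (by enumerating all 60 distinct tours).
Excess = 57 − 50 = 7.

7 miles longer than the optimal tour.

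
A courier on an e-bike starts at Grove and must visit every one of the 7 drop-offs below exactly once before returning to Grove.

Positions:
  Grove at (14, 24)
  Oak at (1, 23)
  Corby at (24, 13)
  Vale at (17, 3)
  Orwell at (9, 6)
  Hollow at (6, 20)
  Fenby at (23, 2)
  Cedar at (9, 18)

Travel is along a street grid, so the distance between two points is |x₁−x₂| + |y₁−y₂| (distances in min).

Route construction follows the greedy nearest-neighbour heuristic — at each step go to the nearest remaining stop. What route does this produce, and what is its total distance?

From Grove: distances to unvisited — Cedar=11, Hollow=12, Oak=14, Corby=21, Orwell=23, Vale=24, Fenby=31. Nearest is Cedar (11).
From Cedar: distances to unvisited — Hollow=5, Orwell=12, Oak=13, Corby=20, Vale=23, Fenby=30. Nearest is Hollow (5).
From Hollow: distances to unvisited — Oak=8, Orwell=17, Corby=25, Vale=28, Fenby=35. Nearest is Oak (8).
From Oak: distances to unvisited — Orwell=25, Corby=33, Vale=36, Fenby=43. Nearest is Orwell (25).
From Orwell: distances to unvisited — Vale=11, Fenby=18, Corby=22. Nearest is Vale (11).
From Vale: distances to unvisited — Fenby=7, Corby=17. Nearest is Fenby (7).
From Fenby: distances to unvisited — Corby=12. Nearest is Corby (12).
Return Corby→Grove: 21.
Total = 11 + 5 + 8 + 25 + 11 + 7 + 12 + 21 = 100.

100 min along Grove → Cedar → Hollow → Oak → Orwell → Vale → Fenby → Corby → Grove.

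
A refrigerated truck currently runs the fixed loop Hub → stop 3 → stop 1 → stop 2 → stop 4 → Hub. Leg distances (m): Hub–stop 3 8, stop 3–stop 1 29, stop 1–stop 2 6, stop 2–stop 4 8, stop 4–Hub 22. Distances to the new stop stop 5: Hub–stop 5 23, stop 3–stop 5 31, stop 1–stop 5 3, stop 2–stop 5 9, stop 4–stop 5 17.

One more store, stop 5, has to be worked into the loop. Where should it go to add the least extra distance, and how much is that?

Insertion cost between consecutive stops i–j is d(i,stop 5) + d(stop 5,j) − d(i,j):
  between Hub and stop 3: 23 + 31 − 8 = 46
  between stop 3 and stop 1: 31 + 3 − 29 = 5
  between stop 1 and stop 2: 3 + 9 − 6 = 6
  between stop 2 and stop 4: 9 + 17 − 8 = 18
  between stop 4 and Hub: 17 + 23 − 22 = 18
Cheapest insertion is between stop 3 and stop 1, adding 5.
New total = 73 + 5 = 78.

Adding 5 m by placing stop 5 on the stop 3–stop 1 leg.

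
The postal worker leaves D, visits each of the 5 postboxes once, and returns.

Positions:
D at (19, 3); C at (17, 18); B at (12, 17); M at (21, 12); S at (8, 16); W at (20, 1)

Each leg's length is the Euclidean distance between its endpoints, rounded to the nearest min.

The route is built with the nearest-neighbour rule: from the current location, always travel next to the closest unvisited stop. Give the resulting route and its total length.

46 min along D → W → M → C → B → S → D.

At D the remaining stops are W 2, M 9, C 15, B 16, S 17; go to W.
At W the remaining stops are M 11, C 17, B 18, S 19; go to M.
At M the remaining stops are C 7, B 10, S 14; go to C.
At C the remaining stops are B 5, S 9; go to B.
At B the remaining stops are S 4; go to S.
Return S→D: 17.
Total = 2 + 11 + 7 + 5 + 4 + 17 = 46.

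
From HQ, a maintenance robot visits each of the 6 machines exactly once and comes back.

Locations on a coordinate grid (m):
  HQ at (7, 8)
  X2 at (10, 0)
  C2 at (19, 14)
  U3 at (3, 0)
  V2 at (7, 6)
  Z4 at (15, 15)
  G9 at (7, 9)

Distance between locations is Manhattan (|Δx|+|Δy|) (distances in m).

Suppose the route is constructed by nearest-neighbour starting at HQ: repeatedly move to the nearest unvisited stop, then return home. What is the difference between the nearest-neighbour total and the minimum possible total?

8 m longer than the optimal tour.

From HQ: G9=1, V2=2, X2=11, U3=12, Z4=15, C2=18 → choose G9 (1).
From G9: V2=3, X2=12, U3=13, Z4=14, C2=17 → choose V2 (3).
From V2: X2=9, U3=10, Z4=17, C2=20 → choose X2 (9).
From X2: U3=7, Z4=20, C2=23 → choose U3 (7).
From U3: Z4=27, C2=30 → choose Z4 (27).
From Z4: C2=5 → choose C2 (5).
NN route HQ → G9 → V2 → X2 → U3 → Z4 → C2 → HQ costs 70.
Optimal: HQ → V2 → U3 → X2 → C2 → Z4 → G9 → HQ costs 62 (by enumerating all 360 distinct tours).
Excess = 70 − 62 = 8.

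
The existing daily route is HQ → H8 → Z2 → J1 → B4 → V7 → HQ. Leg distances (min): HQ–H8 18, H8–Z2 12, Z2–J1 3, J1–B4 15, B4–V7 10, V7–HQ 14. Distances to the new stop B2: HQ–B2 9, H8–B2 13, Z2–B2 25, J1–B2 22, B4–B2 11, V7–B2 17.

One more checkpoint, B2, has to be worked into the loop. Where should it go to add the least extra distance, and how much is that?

Insertion cost between consecutive stops i–j is d(i,B2) + d(B2,j) − d(i,j):
  between HQ and H8: 9 + 13 − 18 = 4
  between H8 and Z2: 13 + 25 − 12 = 26
  between Z2 and J1: 25 + 22 − 3 = 44
  between J1 and B4: 22 + 11 − 15 = 18
  between B4 and V7: 11 + 17 − 10 = 18
  between V7 and HQ: 17 + 9 − 14 = 12
Cheapest insertion is between HQ and H8, adding 4.
New total = 72 + 4 = 76.

+4 min — insert B2 between HQ and H8.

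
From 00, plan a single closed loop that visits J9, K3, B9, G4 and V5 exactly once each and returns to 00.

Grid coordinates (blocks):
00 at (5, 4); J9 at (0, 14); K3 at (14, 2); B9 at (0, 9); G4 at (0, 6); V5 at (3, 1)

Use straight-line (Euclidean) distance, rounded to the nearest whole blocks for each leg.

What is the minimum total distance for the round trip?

00→J9→K3→B9→G4→V5→00: 11+18+16+3+6+4 = 58
00→J9→K3→B9→V5→G4→00: 11+18+16+9+6+5 = 65
00→J9→K3→G4→B9→V5→00: 11+18+15+3+9+4 = 60
00→J9→K3→G4→V5→B9→00: 11+18+15+6+9+7 = 66
00→J9→K3→V5→B9→G4→00: 11+18+11+9+3+5 = 57
00→J9→K3→V5→G4→B9→00: 11+18+11+6+3+7 = 56
00→J9→B9→K3→G4→V5→00: 11+5+16+15+6+4 = 57
00→J9→B9→K3→V5→G4→00: 11+5+16+11+6+5 = 54
00→J9→B9→G4→K3→V5→00: 11+5+3+15+11+4 = 49
00→J9→B9→G4→V5→K3→00: 11+5+3+6+11+9 = 45
00→J9→B9→V5→K3→G4→00: 11+5+9+11+15+5 = 56
00→J9→B9→V5→G4→K3→00: 11+5+9+6+15+9 = 55
00→J9→G4→K3→B9→V5→00: 11+8+15+16+9+4 = 63
00→J9→G4→K3→V5→B9→00: 11+8+15+11+9+7 = 61
… (46 more)
The minimum is 45.
One optimal route: 00 → J9 → B9 → G4 → V5 → K3 → 00 (or its reverse).

45 blocks — the shortest possible round trip.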